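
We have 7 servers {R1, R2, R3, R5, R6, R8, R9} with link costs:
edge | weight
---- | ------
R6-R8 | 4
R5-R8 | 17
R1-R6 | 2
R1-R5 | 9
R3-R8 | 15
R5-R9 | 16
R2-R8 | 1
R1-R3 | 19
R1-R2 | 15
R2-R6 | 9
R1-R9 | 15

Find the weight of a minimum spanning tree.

Prim's algorithm from R2:
Step 1: frontier [R2-R8 1, R2-R6 9, R1-R2 15] → take R2-R8 (1); add R8.
Step 2: frontier [R2-R6 9, R1-R2 15, R6-R8 4, R3-R8 15, R5-R8 17] → take R6-R8 (4); add R6.
Step 3: frontier [R1-R2 15, R1-R6 2, R3-R8 15, R5-R8 17] → take R1-R6 (2); add R1.
Step 4: frontier [R1-R5 9, R1-R9 15, R1-R3 19, R3-R8 15, R5-R8 17] → take R1-R5 (9); add R5.
Step 5: frontier [R1-R9 15, R1-R3 19, R5-R9 16, R3-R8 15] → take R3-R8 (15); add R3.
Step 6: frontier [R1-R9 15, R5-R9 16] → take R1-R9 (15); add R9.
MST edges: R2-R8, R6-R8, R1-R6, R1-R5, R3-R8, R1-R9; total weight 1+4+2+9+15+15 = 46.

46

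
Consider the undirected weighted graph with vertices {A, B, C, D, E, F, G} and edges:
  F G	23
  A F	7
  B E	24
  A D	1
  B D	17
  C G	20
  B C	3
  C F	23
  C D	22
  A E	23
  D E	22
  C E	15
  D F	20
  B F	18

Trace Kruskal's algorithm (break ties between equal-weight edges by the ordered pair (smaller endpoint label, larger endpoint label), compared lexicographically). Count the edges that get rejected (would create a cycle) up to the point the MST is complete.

Kruskal: consider edges lightest-first.
A D (1): add. Components now {A,D} {B} {C} {E} {F} {G}
B C (3): add. Components now {A,D} {B,C} {E} {F} {G}
A F (7): add. Components now {A,D,F} {B,C} {E} {G}
C E (15): add. Components now {A,D,F} {B,C,E} {G}
B D (17): add. Components now {A,B,C,D,E,F} {G}
B F (18): skip — B and F already connected.
C G (20): add. Components now {A,B,C,D,E,F,G}
Edges rejected before the tree was complete: 1.

1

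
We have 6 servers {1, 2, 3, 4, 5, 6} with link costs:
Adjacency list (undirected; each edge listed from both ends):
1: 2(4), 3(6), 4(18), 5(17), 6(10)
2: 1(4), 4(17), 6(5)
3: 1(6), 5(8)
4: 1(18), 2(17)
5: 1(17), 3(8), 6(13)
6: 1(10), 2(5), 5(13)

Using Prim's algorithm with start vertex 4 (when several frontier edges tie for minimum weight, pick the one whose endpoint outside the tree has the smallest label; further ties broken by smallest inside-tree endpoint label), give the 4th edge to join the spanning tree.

1-3

Prim's algorithm from 4:
Step 1: frontier [2—4 17, 1—4 18] → take 2—4 (17); add 2.
Step 2: frontier [1—2 4, 2—6 5, 1—4 18] → take 1—2 (4); add 1.
Step 3: frontier [1—3 6, 1—6 10, 1—5 17, 2—6 5] → take 2—6 (5); add 6.
Step 4: frontier [1—3 6, 1—5 17, 5—6 13] → take 1—3 (6); add 3.
Step 5: frontier [1—5 17, 3—5 8, 5—6 13] → take 3—5 (8); add 5.
The 4th edge added is 1—3.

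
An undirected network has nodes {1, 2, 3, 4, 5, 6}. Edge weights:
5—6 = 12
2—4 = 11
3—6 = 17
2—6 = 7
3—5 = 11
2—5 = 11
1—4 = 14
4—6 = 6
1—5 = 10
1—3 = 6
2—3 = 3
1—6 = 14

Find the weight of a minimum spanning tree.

32

Grow the tree from 4 using Prim:
Step 1: frontier [4—6 6, 2—4 11, 1—4 14] → take 4—6 (6); add 6.
Step 2: frontier [2—4 11, 1—4 14, 2—6 7, 5—6 12, 1—6 14, 3—6 17] → take 2—6 (7); add 2.
Step 3: frontier [2—3 3, 2—5 11, 1—4 14, 5—6 12, 1—6 14, 3—6 17] → take 2—3 (3); add 3.
Step 4: frontier [2—5 11, 1—3 6, 3—5 11, 1—4 14, 5—6 12, 1—6 14] → take 1—3 (6); add 1.
Step 5: frontier [1—5 10, 2—5 11, 3—5 11, 5—6 12] → take 1—5 (10); add 5.
MST edges: 4—6, 2—6, 2—3, 1—3, 1—5; total weight 6+7+3+6+10 = 32.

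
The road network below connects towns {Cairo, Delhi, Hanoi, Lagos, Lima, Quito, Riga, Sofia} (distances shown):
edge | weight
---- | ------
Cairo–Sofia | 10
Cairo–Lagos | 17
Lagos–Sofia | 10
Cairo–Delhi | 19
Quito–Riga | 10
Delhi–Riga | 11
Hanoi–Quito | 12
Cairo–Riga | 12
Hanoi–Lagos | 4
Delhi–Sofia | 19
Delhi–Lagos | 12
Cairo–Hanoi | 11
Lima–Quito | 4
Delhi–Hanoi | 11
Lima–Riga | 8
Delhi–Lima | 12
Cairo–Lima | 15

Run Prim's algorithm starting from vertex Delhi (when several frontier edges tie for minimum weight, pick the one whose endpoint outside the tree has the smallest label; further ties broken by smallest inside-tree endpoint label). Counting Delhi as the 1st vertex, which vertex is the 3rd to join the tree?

Lagos

Prim's algorithm from Delhi:
Step 1: cheapest edge leaving the tree is Delhi–Hanoi (11); add Hanoi.
Step 2: cheapest edge leaving the tree is Hanoi–Lagos (4); add Lagos.
Step 3: cheapest edge leaving the tree is Lagos–Sofia (10); add Sofia.
Step 4: cheapest edge leaving the tree is Cairo–Sofia (10); add Cairo.
Step 5: cheapest edge leaving the tree is Delhi–Riga (11); add Riga.
Step 6: cheapest edge leaving the tree is Lima–Riga (8); add Lima.
Step 7: cheapest edge leaving the tree is Lima–Quito (4); add Quito.
Vertex order: Delhi, Hanoi, Lagos, Sofia, Cairo, Riga, Lima, Quito. The 3rd vertex is Lagos.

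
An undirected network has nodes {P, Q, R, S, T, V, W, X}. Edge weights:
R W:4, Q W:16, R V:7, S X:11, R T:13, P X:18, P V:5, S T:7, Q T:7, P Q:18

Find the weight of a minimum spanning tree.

54

Grow the tree from Q using Prim:
Step 1: frontier [Q T 7, Q W 16, P Q 18] → take Q T (7); add T.
Step 2: frontier [Q W 16, P Q 18, S T 7, R T 13] → take S T (7); add S.
Step 3: frontier [Q W 16, P Q 18, S X 11, R T 13] → take S X (11); add X.
Step 4: frontier [Q W 16, P Q 18, R T 13, P X 18] → take R T (13); add R.
Step 5: frontier [Q W 16, P Q 18, R W 4, R V 7, P X 18] → take R W (4); add W.
Step 6: frontier [P Q 18, R V 7, P X 18] → take R V (7); add V.
Step 7: frontier [P Q 18, P V 5, P X 18] → take P V (5); add P.
MST edges: Q T, S T, S X, R T, R W, R V, P V; total weight 7+7+11+13+4+7+5 = 54.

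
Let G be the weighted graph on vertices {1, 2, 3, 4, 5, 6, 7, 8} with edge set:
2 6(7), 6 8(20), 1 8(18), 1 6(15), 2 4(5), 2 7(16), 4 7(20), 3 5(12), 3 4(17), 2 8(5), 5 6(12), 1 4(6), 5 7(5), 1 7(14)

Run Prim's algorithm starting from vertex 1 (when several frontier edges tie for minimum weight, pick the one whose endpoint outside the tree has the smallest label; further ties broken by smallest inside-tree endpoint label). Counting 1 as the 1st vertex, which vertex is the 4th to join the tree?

Grow the tree from 1 using Prim:
Step 1: frontier [1 4 6, 1 7 14, 1 6 15, 1 8 18] → take 1 4 (6); add 4.
Step 2: frontier [1 7 14, 1 6 15, 1 8 18, 2 4 5, 3 4 17, 4 7 20] → take 2 4 (5); add 2.
Step 3: frontier [1 7 14, 1 6 15, 1 8 18, 2 8 5, 2 6 7, 2 7 16, 3 4 17, 4 7 20] → take 2 8 (5); add 8.
Step 4: frontier [1 7 14, 1 6 15, 2 6 7, 2 7 16, 3 4 17, 4 7 20, 6 8 20] → take 2 6 (7); add 6.
Step 5: frontier [1 7 14, 2 7 16, 3 4 17, 4 7 20, 5 6 12] → take 5 6 (12); add 5.
Step 6: frontier [1 7 14, 2 7 16, 3 4 17, 4 7 20, 5 7 5, 3 5 12] → take 5 7 (5); add 7.
Step 7: frontier [3 4 17, 3 5 12] → take 3 5 (12); add 3.
Vertex order: 1, 4, 2, 8, 6, 5, 7, 3. The 4th vertex is 8.

8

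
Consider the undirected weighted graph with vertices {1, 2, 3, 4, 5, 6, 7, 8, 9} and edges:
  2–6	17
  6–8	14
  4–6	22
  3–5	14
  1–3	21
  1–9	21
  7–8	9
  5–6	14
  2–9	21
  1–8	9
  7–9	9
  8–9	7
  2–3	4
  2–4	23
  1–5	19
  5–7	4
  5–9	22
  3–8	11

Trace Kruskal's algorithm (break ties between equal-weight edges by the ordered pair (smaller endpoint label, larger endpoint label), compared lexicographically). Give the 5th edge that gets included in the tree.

7-8

Sort edges by weight, then run Kruskal:
2–3 (4): add — endpoints in different components.
5–7 (4): add — endpoints in different components.
8–9 (7): add — endpoints in different components.
1–8 (9): add — endpoints in different components.
7–8 (9): add — endpoints in different components.
7–9 (9): skip — 7 and 9 already connected.
3–8 (11): add — endpoints in different components.
3–5 (14): skip — 3 and 5 already connected.
5–6 (14): add — endpoints in different components.
6–8 (14): skip — 6 and 8 already connected.
2–6 (17): skip — 2 and 6 already connected.
1–5 (19): skip — 1 and 5 already connected.
1–3 (21): skip — 1 and 3 already connected.
1–9 (21): skip — 1 and 9 already connected.
2–9 (21): skip — 2 and 9 already connected.
4–6 (22): add — endpoints in different components.
The 5th edge added is 7–8.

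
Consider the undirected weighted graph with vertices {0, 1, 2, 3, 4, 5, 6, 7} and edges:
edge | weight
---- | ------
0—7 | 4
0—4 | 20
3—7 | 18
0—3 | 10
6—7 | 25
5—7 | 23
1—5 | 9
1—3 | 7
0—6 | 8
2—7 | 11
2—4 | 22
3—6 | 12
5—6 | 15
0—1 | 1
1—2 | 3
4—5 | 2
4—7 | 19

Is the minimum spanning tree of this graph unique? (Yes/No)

Yes

Kruskal's algorithm — process edges by increasing weight (ties by edge label):
0—1 (1): add — endpoints in different components.
4—5 (2): add — endpoints in different components.
1—2 (3): add — endpoints in different components.
0—7 (4): add — endpoints in different components.
1—3 (7): add — endpoints in different components.
0—6 (8): add — endpoints in different components.
1—5 (9): add — endpoints in different components.
Every non-tree edge has weight strictly greater than the heaviest edge on the tree path between its endpoints, so the MST is unique.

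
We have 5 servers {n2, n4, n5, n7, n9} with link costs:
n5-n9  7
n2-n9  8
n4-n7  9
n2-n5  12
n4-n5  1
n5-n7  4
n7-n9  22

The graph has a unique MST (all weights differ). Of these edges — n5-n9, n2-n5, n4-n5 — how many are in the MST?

Kruskal: consider edges lightest-first.
n4-n5 (1): add. Components now {n7} {n4,n5} {n2} {n9}
n5-n7 (4): add. Components now {n4,n5,n7} {n2} {n9}
n5-n9 (7): add. Components now {n4,n5,n7,n9} {n2}
n2-n9 (8): add. Components now {n2,n4,n5,n7,n9}
MST edge set: {n4-n5, n5-n7, n5-n9, n2-n9}.
Of the listed edges, {n5-n9, n4-n5} are in the MST → 2.

2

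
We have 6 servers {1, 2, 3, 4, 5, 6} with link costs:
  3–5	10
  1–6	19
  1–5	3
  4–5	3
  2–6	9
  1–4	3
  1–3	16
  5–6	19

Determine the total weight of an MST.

Grow the tree from 5 using Prim:
Step 1: cheapest edge leaving the tree is 1–5 (3); add 1.
Step 2: cheapest edge leaving the tree is 1–4 (3); add 4.
Step 3: cheapest edge leaving the tree is 3–5 (10); add 3.
Step 4: cheapest edge leaving the tree is 1–6 (19); add 6.
Step 5: cheapest edge leaving the tree is 2–6 (9); add 2.
MST edges: 1–5, 1–4, 3–5, 1–6, 2–6; total weight 3+3+10+19+9 = 44.

44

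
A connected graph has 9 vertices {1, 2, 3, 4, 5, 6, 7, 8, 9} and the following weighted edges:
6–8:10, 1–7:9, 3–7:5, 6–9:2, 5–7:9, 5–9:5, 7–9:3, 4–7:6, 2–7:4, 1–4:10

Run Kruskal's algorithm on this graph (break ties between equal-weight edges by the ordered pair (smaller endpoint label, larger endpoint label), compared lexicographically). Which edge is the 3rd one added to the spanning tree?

Kruskal's algorithm — process edges by increasing weight (ties by edge label):
6–9 (2): add — endpoints in different components.
7–9 (3): add — endpoints in different components.
2–7 (4): add — endpoints in different components.
3–7 (5): add — endpoints in different components.
5–9 (5): add — endpoints in different components.
4–7 (6): add — endpoints in different components.
1–7 (9): add — endpoints in different components.
5–7 (9): skip — 5 and 7 already connected.
1–4 (10): skip — 1 and 4 already connected.
6–8 (10): add — endpoints in different components.
The 3rd edge added is 2–7.

2-7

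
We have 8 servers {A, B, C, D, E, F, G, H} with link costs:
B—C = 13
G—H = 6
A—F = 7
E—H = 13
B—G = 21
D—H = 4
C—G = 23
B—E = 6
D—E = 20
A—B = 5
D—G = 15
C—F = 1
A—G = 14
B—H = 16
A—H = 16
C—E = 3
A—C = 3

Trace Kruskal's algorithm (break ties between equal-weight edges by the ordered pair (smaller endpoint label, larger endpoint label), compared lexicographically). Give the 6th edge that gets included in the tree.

G-H

Kruskal's algorithm — process edges by increasing weight (ties by edge label):
C—F (1): add — endpoints in different components.
A—C (3): add — endpoints in different components.
C—E (3): add — endpoints in different components.
D—H (4): add — endpoints in different components.
A—B (5): add — endpoints in different components.
B—E (6): skip — B and E already connected.
G—H (6): add — endpoints in different components.
A—F (7): skip — A and F already connected.
B—C (13): skip — B and C already connected.
E—H (13): add — endpoints in different components.
The 6th edge added is G—H.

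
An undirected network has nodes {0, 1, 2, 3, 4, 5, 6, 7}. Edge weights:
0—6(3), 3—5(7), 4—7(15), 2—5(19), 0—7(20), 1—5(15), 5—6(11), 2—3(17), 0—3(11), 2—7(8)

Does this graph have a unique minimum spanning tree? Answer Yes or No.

No

Kruskal's algorithm — process edges by increasing weight (ties by edge label):
0—6 (3): add — endpoints in different components.
3—5 (7): add — endpoints in different components.
2—7 (8): add — endpoints in different components.
0—3 (11): add — endpoints in different components.
5—6 (11): skip — 5 and 6 already connected.
1—5 (15): add — endpoints in different components.
4—7 (15): add — endpoints in different components.
2—3 (17): add — endpoints in different components.
Non-tree edge 5—6 has weight 11, equal to the heaviest edge on its tree cycle — swapping gives another MST of the same weight. Not unique.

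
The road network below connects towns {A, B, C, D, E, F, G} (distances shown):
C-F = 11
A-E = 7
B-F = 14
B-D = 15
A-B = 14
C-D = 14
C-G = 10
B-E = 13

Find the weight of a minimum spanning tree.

Grow the tree from E using Prim:
Step 1: cheapest edge leaving the tree is A-E (7); add A.
Step 2: cheapest edge leaving the tree is B-E (13); add B.
Step 3: cheapest edge leaving the tree is B-F (14); add F.
Step 4: cheapest edge leaving the tree is C-F (11); add C.
Step 5: cheapest edge leaving the tree is C-G (10); add G.
Step 6: cheapest edge leaving the tree is C-D (14); add D.
MST edges: A-E, B-E, B-F, C-F, C-G, C-D; total weight 7+13+14+11+10+14 = 69.

69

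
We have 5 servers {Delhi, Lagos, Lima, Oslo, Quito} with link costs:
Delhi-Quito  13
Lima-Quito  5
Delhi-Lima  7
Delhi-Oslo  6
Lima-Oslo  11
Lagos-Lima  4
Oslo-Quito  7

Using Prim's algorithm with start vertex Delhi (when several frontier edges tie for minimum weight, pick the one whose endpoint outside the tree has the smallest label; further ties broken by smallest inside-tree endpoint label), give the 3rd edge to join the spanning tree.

Grow the tree from Delhi using Prim:
Step 1: cheapest edge leaving the tree is Delhi-Oslo (6); add Oslo.
Step 2: cheapest edge leaving the tree is Delhi-Lima (7); add Lima.
Step 3: cheapest edge leaving the tree is Lagos-Lima (4); add Lagos.
Step 4: cheapest edge leaving the tree is Lima-Quito (5); add Quito.
The 3rd edge added is Lagos-Lima.

Lagos-Lima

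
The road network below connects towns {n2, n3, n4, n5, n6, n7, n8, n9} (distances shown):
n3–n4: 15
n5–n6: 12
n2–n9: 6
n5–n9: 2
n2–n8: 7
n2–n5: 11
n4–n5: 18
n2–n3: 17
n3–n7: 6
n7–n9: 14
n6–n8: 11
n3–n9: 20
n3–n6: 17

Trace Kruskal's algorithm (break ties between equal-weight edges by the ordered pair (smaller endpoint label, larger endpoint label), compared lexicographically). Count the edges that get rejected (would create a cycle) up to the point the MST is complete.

Sort edges by weight, then run Kruskal:
n5–n9 (2): add — endpoints in different components.
n2–n9 (6): add — endpoints in different components.
n3–n7 (6): add — endpoints in different components.
n2–n8 (7): add — endpoints in different components.
n2–n5 (11): skip — n5 and n2 already connected.
n6–n8 (11): add — endpoints in different components.
n5–n6 (12): skip — n6 and n5 already connected.
n7–n9 (14): add — endpoints in different components.
n3–n4 (15): add — endpoints in different components.
Edges rejected before the tree was complete: 2.

2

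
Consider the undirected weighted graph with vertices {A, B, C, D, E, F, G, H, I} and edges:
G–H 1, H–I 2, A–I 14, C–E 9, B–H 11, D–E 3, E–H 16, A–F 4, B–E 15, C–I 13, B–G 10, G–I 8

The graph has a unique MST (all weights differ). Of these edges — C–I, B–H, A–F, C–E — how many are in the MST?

3

Kruskal's algorithm — process edges by increasing weight (ties by edge label):
G–H (1): add — endpoints in different components.
H–I (2): add — endpoints in different components.
D–E (3): add — endpoints in different components.
A–F (4): add — endpoints in different components.
G–I (8): skip — G and I already connected.
C–E (9): add — endpoints in different components.
B–G (10): add — endpoints in different components.
B–H (11): skip — B and H already connected.
C–I (13): add — endpoints in different components.
A–I (14): add — endpoints in different components.
MST edge set: {G–H, H–I, D–E, A–F, C–E, B–G, C–I, A–I}.
Of the listed edges, {C–I, A–F, C–E} are in the MST → 3.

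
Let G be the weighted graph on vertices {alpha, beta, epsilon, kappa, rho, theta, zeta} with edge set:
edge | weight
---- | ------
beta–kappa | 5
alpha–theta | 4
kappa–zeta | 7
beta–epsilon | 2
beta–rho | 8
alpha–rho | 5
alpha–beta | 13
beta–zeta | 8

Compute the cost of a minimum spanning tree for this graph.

31

Kruskal's algorithm — process edges by increasing weight (ties by edge label):
beta–epsilon (2): add — endpoints in different components.
alpha–theta (4): add — endpoints in different components.
alpha–rho (5): add — endpoints in different components.
beta–kappa (5): add — endpoints in different components.
kappa–zeta (7): add — endpoints in different components.
beta–rho (8): add — endpoints in different components.
MST edges: beta–epsilon, alpha–theta, alpha–rho, beta–kappa, kappa–zeta, beta–rho; total weight 2+4+5+5+7+8 = 31.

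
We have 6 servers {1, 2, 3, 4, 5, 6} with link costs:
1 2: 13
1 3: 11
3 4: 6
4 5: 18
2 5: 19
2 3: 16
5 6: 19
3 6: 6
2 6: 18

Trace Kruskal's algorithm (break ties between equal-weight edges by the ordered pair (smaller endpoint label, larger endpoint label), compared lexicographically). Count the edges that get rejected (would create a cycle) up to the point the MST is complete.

Sort edges by weight, then run Kruskal:
3 4 (6): add. Components now {1} {2} {3,4} {5} {6}
3 6 (6): add. Components now {1} {2} {3,4,6} {5}
1 3 (11): add. Components now {1,3,4,6} {2} {5}
1 2 (13): add. Components now {1,2,3,4,6} {5}
2 3 (16): skip — 2 and 3 already connected.
2 6 (18): skip — 2 and 6 already connected.
4 5 (18): add. Components now {1,2,3,4,5,6}
Edges rejected before the tree was complete: 2.

2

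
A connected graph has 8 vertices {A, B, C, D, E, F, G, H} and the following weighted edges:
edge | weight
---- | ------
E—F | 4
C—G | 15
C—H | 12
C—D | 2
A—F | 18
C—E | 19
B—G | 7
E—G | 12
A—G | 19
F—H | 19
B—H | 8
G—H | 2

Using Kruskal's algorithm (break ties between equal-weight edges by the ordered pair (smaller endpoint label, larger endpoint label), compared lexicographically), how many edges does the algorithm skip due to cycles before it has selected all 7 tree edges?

2

Sort edges by weight, then run Kruskal:
C—D (2): add — endpoints in different components.
G—H (2): add — endpoints in different components.
E—F (4): add — endpoints in different components.
B—G (7): add — endpoints in different components.
B—H (8): skip — B and H already connected.
C—H (12): add — endpoints in different components.
E—G (12): add — endpoints in different components.
C—G (15): skip — C and G already connected.
A—F (18): add — endpoints in different components.
Edges rejected before the tree was complete: 2.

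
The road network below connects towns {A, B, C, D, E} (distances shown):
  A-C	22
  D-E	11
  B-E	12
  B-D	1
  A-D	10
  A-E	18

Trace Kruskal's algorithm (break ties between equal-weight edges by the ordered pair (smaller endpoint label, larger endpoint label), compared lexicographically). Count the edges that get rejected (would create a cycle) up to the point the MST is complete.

Kruskal's algorithm — process edges by increasing weight (ties by edge label):
B-D (1): add. Components now {A} {B,D} {C} {E}
A-D (10): add. Components now {A,B,D} {C} {E}
D-E (11): add. Components now {A,B,D,E} {C}
B-E (12): skip — B and E already connected.
A-E (18): skip — A and E already connected.
A-C (22): add. Components now {A,B,C,D,E}
Edges rejected before the tree was complete: 2.

2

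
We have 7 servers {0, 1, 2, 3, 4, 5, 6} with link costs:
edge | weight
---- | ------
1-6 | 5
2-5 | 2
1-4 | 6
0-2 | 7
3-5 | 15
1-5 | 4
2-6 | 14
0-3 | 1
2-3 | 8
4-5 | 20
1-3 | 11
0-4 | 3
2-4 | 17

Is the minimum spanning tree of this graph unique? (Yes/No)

Sort edges by weight, then run Kruskal:
0-3 (1): add — endpoints in different components.
2-5 (2): add — endpoints in different components.
0-4 (3): add — endpoints in different components.
1-5 (4): add — endpoints in different components.
1-6 (5): add — endpoints in different components.
1-4 (6): add — endpoints in different components.
Every non-tree edge has weight strictly greater than the heaviest edge on the tree path between its endpoints, so the MST is unique.

Yes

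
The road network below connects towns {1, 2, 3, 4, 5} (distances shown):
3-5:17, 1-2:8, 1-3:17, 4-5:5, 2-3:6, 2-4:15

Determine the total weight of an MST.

34

Grow the tree from 4 using Prim:
Step 1: cheapest edge leaving the tree is 4-5 (5); add 5.
Step 2: cheapest edge leaving the tree is 2-4 (15); add 2.
Step 3: cheapest edge leaving the tree is 2-3 (6); add 3.
Step 4: cheapest edge leaving the tree is 1-2 (8); add 1.
MST edges: 4-5, 2-4, 2-3, 1-2; total weight 5+15+6+8 = 34.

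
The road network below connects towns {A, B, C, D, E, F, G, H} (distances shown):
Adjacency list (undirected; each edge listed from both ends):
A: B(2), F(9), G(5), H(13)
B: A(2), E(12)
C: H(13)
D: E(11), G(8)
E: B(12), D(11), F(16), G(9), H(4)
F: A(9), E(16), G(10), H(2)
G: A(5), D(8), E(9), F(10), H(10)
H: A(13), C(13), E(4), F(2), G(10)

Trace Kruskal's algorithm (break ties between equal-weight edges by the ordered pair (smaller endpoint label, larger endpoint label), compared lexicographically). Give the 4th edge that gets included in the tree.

Kruskal: consider edges lightest-first.
A—B (2): add — endpoints in different components.
F—H (2): add — endpoints in different components.
E—H (4): add — endpoints in different components.
A—G (5): add — endpoints in different components.
D—G (8): add — endpoints in different components.
A—F (9): add — endpoints in different components.
E—G (9): skip — E and G already connected.
F—G (10): skip — F and G already connected.
G—H (10): skip — G and H already connected.
D—E (11): skip — D and E already connected.
B—E (12): skip — B and E already connected.
A—H (13): skip — A and H already connected.
C—H (13): add — endpoints in different components.
The 4th edge added is A—G.

A-G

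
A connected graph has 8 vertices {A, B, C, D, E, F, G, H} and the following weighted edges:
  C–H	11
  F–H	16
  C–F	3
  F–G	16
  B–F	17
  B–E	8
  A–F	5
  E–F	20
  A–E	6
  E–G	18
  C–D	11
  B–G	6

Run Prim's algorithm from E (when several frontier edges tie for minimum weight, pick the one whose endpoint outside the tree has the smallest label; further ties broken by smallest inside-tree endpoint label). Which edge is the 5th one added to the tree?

B-G

Grow the tree from E using Prim:
Step 1: frontier [A–E 6, B–E 8, E–G 18, E–F 20] → take A–E (6); add A.
Step 2: frontier [A–F 5, B–E 8, E–G 18, E–F 20] → take A–F (5); add F.
Step 3: frontier [B–E 8, E–G 18, C–F 3, F–G 16, F–H 16, B–F 17] → take C–F (3); add C.
Step 4: frontier [C–D 11, C–H 11, B–E 8, E–G 18, F–G 16, F–H 16, B–F 17] → take B–E (8); add B.
Step 5: frontier [B–G 6, C–D 11, C–H 11, E–G 18, F–G 16, F–H 16] → take B–G (6); add G.
Step 6: frontier [C–D 11, C–H 11, F–H 16] → take C–D (11); add D.
Step 7: frontier [C–H 11, F–H 16] → take C–H (11); add H.
The 5th edge added is B–G.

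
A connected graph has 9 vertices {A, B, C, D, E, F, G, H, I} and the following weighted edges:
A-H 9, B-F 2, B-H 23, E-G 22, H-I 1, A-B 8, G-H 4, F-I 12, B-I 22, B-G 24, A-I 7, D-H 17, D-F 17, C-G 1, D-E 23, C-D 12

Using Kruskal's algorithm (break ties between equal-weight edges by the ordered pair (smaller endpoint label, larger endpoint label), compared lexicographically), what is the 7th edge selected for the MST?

Kruskal's algorithm — process edges by increasing weight (ties by edge label):
C-G (1): add — endpoints in different components.
H-I (1): add — endpoints in different components.
B-F (2): add — endpoints in different components.
G-H (4): add — endpoints in different components.
A-I (7): add — endpoints in different components.
A-B (8): add — endpoints in different components.
A-H (9): skip — A and H already connected.
C-D (12): add — endpoints in different components.
F-I (12): skip — F and I already connected.
D-F (17): skip — D and F already connected.
D-H (17): skip — D and H already connected.
B-I (22): skip — B and I already connected.
E-G (22): add — endpoints in different components.
The 7th edge added is C-D.

C-D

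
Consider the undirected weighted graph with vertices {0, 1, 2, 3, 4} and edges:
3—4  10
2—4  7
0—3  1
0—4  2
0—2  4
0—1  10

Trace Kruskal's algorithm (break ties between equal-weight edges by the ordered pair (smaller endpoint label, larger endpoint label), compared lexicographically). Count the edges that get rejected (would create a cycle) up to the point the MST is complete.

Kruskal: consider edges lightest-first.
0—3 (1): add — endpoints in different components.
0—4 (2): add — endpoints in different components.
0—2 (4): add — endpoints in different components.
2—4 (7): skip — 2 and 4 already connected.
0—1 (10): add — endpoints in different components.
Edges rejected before the tree was complete: 1.

1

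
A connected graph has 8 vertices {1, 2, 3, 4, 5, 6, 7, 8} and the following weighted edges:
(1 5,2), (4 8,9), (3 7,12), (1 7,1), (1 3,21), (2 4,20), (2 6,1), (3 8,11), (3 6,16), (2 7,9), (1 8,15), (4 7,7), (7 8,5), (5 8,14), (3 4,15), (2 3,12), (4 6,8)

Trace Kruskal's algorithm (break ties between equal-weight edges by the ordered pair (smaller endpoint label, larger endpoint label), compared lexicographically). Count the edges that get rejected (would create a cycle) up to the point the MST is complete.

Kruskal's algorithm — process edges by increasing weight (ties by edge label):
1 7 (1): add — endpoints in different components.
2 6 (1): add — endpoints in different components.
1 5 (2): add — endpoints in different components.
7 8 (5): add — endpoints in different components.
4 7 (7): add — endpoints in different components.
4 6 (8): add — endpoints in different components.
2 7 (9): skip — 2 and 7 already connected.
4 8 (9): skip — 4 and 8 already connected.
3 8 (11): add — endpoints in different components.
Edges rejected before the tree was complete: 2.

2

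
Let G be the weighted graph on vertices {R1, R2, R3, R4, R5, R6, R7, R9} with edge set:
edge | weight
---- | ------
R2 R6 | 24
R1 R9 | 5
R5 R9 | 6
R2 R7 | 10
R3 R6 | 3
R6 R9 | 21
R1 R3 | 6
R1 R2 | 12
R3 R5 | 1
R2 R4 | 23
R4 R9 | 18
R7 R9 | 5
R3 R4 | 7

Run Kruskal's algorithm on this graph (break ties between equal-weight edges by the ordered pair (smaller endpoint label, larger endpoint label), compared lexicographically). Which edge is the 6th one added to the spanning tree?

Kruskal's algorithm — process edges by increasing weight (ties by edge label):
R3 R5 (1): add — endpoints in different components.
R3 R6 (3): add — endpoints in different components.
R1 R9 (5): add — endpoints in different components.
R7 R9 (5): add — endpoints in different components.
R1 R3 (6): add — endpoints in different components.
R5 R9 (6): skip — R5 and R9 already connected.
R3 R4 (7): add — endpoints in different components.
R2 R7 (10): add — endpoints in different components.
The 6th edge added is R3 R4.

R3-R4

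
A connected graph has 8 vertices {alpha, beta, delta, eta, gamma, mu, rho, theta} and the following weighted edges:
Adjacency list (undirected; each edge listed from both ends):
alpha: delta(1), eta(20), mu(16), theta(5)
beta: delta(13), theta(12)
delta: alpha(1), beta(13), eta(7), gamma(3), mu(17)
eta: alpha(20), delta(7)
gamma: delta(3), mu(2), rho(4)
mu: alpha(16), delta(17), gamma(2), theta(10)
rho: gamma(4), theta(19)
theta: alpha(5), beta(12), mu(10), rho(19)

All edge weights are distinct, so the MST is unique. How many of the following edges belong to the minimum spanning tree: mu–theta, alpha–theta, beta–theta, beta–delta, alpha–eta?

2

Kruskal's algorithm — process edges by increasing weight (ties by edge label):
alpha–delta (1): add — endpoints in different components.
gamma–mu (2): add — endpoints in different components.
delta–gamma (3): add — endpoints in different components.
gamma–rho (4): add — endpoints in different components.
alpha–theta (5): add — endpoints in different components.
delta–eta (7): add — endpoints in different components.
mu–theta (10): skip — mu and theta already connected.
beta–theta (12): add — endpoints in different components.
MST edge set: {alpha–delta, gamma–mu, delta–gamma, gamma–rho, alpha–theta, delta–eta, beta–theta}.
Of the listed edges, {alpha–theta, beta–theta} are in the MST → 2.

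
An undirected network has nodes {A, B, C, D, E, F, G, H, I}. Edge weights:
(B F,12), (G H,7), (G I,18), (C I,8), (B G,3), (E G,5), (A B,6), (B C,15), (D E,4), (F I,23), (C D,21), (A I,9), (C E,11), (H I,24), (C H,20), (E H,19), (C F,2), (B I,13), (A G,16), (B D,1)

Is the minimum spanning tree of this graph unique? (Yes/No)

Yes

Kruskal's algorithm — process edges by increasing weight (ties by edge label):
B D (1): add — endpoints in different components.
C F (2): add — endpoints in different components.
B G (3): add — endpoints in different components.
D E (4): add — endpoints in different components.
E G (5): skip — E and G already connected.
A B (6): add — endpoints in different components.
G H (7): add — endpoints in different components.
C I (8): add — endpoints in different components.
A I (9): add — endpoints in different components.
Every non-tree edge has weight strictly greater than the heaviest edge on the tree path between its endpoints, so the MST is unique.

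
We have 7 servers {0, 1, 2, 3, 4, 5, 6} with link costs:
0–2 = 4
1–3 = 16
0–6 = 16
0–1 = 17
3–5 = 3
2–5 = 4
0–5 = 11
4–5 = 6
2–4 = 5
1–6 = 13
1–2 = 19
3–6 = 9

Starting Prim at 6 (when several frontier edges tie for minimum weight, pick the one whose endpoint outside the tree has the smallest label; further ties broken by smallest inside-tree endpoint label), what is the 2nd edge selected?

Prim's algorithm from 6:
Step 1: cheapest edge leaving the tree is 3–6 (9); add 3.
Step 2: cheapest edge leaving the tree is 3–5 (3); add 5.
Step 3: cheapest edge leaving the tree is 2–5 (4); add 2.
Step 4: cheapest edge leaving the tree is 0–2 (4); add 0.
Step 5: cheapest edge leaving the tree is 2–4 (5); add 4.
Step 6: cheapest edge leaving the tree is 1–6 (13); add 1.
The 2nd edge added is 3–5.

3-5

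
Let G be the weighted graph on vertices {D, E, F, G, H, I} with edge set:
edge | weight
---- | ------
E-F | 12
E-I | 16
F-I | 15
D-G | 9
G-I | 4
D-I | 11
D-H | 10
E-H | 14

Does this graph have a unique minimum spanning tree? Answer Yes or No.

Sort edges by weight, then run Kruskal:
G-I (4): add — endpoints in different components.
D-G (9): add — endpoints in different components.
D-H (10): add — endpoints in different components.
D-I (11): skip — D and I already connected.
E-F (12): add — endpoints in different components.
E-H (14): add — endpoints in different components.
Every non-tree edge has weight strictly greater than the heaviest edge on the tree path between its endpoints, so the MST is unique.

Yes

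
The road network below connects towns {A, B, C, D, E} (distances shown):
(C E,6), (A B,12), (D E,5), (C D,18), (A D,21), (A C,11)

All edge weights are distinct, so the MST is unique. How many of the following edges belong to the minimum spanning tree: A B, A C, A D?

Sort edges by weight, then run Kruskal:
D E (5): add — endpoints in different components.
C E (6): add — endpoints in different components.
A C (11): add — endpoints in different components.
A B (12): add — endpoints in different components.
MST edge set: {D E, C E, A C, A B}.
Of the listed edges, {A B, A C} are in the MST → 2.

2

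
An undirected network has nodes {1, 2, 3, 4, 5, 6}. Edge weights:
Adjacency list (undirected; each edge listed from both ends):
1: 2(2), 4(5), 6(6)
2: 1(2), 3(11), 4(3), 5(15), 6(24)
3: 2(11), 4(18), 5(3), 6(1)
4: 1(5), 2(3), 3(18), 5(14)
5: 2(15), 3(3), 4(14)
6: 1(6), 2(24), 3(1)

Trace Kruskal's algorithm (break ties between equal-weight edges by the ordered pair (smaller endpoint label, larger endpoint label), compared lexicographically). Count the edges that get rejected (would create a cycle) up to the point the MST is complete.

Sort edges by weight, then run Kruskal:
3–6 (1): add. Components now {1} {2} {3,6} {4} {5}
1–2 (2): add. Components now {1,2} {3,6} {4} {5}
2–4 (3): add. Components now {1,2,4} {3,6} {5}
3–5 (3): add. Components now {1,2,4} {3,5,6}
1–4 (5): skip — 1 and 4 already connected.
1–6 (6): add. Components now {1,2,3,4,5,6}
Edges rejected before the tree was complete: 1.

1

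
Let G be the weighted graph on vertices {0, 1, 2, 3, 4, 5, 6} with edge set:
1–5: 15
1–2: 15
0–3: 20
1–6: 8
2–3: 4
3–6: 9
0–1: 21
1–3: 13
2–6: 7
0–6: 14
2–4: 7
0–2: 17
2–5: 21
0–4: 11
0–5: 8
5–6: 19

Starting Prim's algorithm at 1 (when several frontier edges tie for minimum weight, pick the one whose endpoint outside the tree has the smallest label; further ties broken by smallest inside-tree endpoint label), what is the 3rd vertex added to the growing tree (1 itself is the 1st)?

Prim, starting at 1.
Step 1: cheapest edge leaving the tree is 1–6 (8); add 6.
Step 2: cheapest edge leaving the tree is 2–6 (7); add 2.
Step 3: cheapest edge leaving the tree is 2–3 (4); add 3.
Step 4: cheapest edge leaving the tree is 2–4 (7); add 4.
Step 5: cheapest edge leaving the tree is 0–4 (11); add 0.
Step 6: cheapest edge leaving the tree is 0–5 (8); add 5.
Vertex order: 1, 6, 2, 3, 4, 0, 5. The 3rd vertex is 2.

2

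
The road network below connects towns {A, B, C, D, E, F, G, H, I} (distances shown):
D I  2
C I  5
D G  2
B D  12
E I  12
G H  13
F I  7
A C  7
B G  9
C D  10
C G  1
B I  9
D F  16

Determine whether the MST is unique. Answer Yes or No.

No

Kruskal: consider edges lightest-first.
C G (1): add — endpoints in different components.
D G (2): add — endpoints in different components.
D I (2): add — endpoints in different components.
C I (5): skip — C and I already connected.
A C (7): add — endpoints in different components.
F I (7): add — endpoints in different components.
B G (9): add — endpoints in different components.
B I (9): skip — B and I already connected.
C D (10): skip — C and D already connected.
B D (12): skip — B and D already connected.
E I (12): add — endpoints in different components.
G H (13): add — endpoints in different components.
Non-tree edge B I has weight 9, equal to the heaviest edge on its tree cycle — swapping gives another MST of the same weight. Not unique.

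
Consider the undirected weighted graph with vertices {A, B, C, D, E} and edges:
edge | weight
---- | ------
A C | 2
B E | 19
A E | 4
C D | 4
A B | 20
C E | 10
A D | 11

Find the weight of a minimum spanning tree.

Sort edges by weight, then run Kruskal:
A C (2): add. Components now {A,C} {B} {D} {E}
A E (4): add. Components now {A,C,E} {B} {D}
C D (4): add. Components now {A,C,D,E} {B}
C E (10): skip — C and E already connected.
A D (11): skip — A and D already connected.
B E (19): add. Components now {A,B,C,D,E}
MST edges: A C, A E, C D, B E; total weight 2+4+4+19 = 29.

29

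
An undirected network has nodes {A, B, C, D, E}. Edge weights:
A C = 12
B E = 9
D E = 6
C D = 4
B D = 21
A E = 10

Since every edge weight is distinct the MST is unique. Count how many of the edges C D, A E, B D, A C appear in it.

2

Sort edges by weight, then run Kruskal:
C D (4): add — endpoints in different components.
D E (6): add — endpoints in different components.
B E (9): add — endpoints in different components.
A E (10): add — endpoints in different components.
MST edge set: {C D, D E, B E, A E}.
Of the listed edges, {C D, A E} are in the MST → 2.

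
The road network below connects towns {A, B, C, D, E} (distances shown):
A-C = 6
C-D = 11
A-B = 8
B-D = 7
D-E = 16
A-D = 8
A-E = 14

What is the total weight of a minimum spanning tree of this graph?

Prim, starting at C.
Step 1: cheapest edge leaving the tree is A-C (6); add A.
Step 2: cheapest edge leaving the tree is A-B (8); add B.
Step 3: cheapest edge leaving the tree is B-D (7); add D.
Step 4: cheapest edge leaving the tree is A-E (14); add E.
MST edges: A-C, A-B, B-D, A-E; total weight 6+8+7+14 = 35.

35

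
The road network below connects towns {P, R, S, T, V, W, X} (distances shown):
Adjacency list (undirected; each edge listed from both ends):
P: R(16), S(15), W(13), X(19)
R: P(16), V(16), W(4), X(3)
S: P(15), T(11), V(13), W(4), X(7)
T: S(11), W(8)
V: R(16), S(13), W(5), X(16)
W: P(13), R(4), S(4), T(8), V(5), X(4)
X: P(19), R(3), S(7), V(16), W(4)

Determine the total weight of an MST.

37

Kruskal: consider edges lightest-first.
R X (3): add. Components now {S} {V} {R,X} {T} {P} {W}
R W (4): add. Components now {S} {V} {R,W,X} {T} {P}
S W (4): add. Components now {R,S,W,X} {V} {T} {P}
W X (4): skip — X and W already connected.
V W (5): add. Components now {R,S,V,W,X} {T} {P}
S X (7): skip — S and X already connected.
T W (8): add. Components now {R,S,T,V,W,X} {P}
S T (11): skip — S and T already connected.
P W (13): add. Components now {P,R,S,T,V,W,X}
MST edges: R X, R W, S W, V W, T W, P W; total weight 3+4+4+5+8+13 = 37.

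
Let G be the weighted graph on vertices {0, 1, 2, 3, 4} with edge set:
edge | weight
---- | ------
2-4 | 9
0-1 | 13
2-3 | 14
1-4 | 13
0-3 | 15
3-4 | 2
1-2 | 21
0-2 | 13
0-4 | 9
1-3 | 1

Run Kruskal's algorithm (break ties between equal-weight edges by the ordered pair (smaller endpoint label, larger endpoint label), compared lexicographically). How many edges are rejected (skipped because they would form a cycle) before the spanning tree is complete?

Kruskal's algorithm — process edges by increasing weight (ties by edge label):
1-3 (1): add — endpoints in different components.
3-4 (2): add — endpoints in different components.
0-4 (9): add — endpoints in different components.
2-4 (9): add — endpoints in different components.
Edges rejected before the tree was complete: 0.

0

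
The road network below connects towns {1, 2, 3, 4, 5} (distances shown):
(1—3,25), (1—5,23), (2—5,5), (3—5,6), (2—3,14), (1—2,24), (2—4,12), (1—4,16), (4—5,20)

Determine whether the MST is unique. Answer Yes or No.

Kruskal's algorithm — process edges by increasing weight (ties by edge label):
2—5 (5): add. Components now {1} {2,5} {3} {4}
3—5 (6): add. Components now {1} {2,3,5} {4}
2—4 (12): add. Components now {1} {2,3,4,5}
2—3 (14): skip — 2 and 3 already connected.
1—4 (16): add. Components now {1,2,3,4,5}
Every non-tree edge has weight strictly greater than the heaviest edge on the tree path between its endpoints, so the MST is unique.

Yes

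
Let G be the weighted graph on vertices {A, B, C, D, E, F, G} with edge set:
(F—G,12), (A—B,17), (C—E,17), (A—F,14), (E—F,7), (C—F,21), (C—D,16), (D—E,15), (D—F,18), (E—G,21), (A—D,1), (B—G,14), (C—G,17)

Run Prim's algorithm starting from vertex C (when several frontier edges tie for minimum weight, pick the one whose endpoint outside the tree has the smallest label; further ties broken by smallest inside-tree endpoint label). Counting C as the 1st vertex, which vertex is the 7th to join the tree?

B

Grow the tree from C using Prim:
Step 1: frontier [C—D 16, C—E 17, C—G 17, C—F 21] → take C—D (16); add D.
Step 2: frontier [C—E 17, C—G 17, C—F 21, A—D 1, D—E 15, D—F 18] → take A—D (1); add A.
Step 3: frontier [A—F 14, A—B 17, C—E 17, C—G 17, C—F 21, D—E 15, D—F 18] → take A—F (14); add F.
Step 4: frontier [A—B 17, C—E 17, C—G 17, D—E 15, E—F 7, F—G 12] → take E—F (7); add E.
Step 5: frontier [A—B 17, C—G 17, E—G 21, F—G 12] → take F—G (12); add G.
Step 6: frontier [A—B 17, B—G 14] → take B—G (14); add B.
Vertex order: C, D, A, F, E, G, B. The 7th vertex is B.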